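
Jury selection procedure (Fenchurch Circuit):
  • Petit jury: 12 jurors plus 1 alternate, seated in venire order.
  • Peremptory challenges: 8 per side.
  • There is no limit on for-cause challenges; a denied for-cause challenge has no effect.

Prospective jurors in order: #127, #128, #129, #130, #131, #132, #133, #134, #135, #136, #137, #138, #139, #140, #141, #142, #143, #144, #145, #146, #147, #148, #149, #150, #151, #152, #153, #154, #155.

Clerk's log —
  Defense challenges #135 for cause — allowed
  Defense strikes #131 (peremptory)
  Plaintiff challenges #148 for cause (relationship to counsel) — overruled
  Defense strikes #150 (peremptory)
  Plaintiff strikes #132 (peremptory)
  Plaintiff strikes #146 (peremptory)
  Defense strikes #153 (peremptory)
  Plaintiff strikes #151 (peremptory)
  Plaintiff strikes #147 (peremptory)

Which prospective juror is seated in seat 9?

Removed: #131, #132, #135, #146, #147, #150, #151, #153. (#148 stays — for-cause denied.)
Filling seats in venire order through position 9: #127, #128, #129, #130, #133, #134, #136, #137, #138.
So seat 9 is #138.

138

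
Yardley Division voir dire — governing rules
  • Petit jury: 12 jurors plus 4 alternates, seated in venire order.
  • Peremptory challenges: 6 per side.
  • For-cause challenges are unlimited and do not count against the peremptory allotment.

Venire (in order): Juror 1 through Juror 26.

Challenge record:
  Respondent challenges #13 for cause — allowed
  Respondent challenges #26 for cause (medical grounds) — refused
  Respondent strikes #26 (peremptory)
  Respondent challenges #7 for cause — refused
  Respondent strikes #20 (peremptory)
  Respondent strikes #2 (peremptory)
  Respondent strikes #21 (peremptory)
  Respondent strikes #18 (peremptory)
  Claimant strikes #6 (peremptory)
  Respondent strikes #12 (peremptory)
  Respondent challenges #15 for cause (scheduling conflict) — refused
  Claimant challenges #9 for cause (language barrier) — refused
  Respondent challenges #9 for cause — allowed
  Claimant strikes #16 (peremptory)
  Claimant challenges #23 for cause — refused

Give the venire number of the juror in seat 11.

17

Removed: #2, #6, #9, #12, #13, #16, #18, #20, #21, #26. (#7, #15, #23 stay — for-cause denied.)
Seating in order: seats 1–12 → #1, #3, #4, #5, #7, #8, #10, #11, #14, #15, #17, #19; alternates → #22, #23, #24, #25.
So seat 11 is #17.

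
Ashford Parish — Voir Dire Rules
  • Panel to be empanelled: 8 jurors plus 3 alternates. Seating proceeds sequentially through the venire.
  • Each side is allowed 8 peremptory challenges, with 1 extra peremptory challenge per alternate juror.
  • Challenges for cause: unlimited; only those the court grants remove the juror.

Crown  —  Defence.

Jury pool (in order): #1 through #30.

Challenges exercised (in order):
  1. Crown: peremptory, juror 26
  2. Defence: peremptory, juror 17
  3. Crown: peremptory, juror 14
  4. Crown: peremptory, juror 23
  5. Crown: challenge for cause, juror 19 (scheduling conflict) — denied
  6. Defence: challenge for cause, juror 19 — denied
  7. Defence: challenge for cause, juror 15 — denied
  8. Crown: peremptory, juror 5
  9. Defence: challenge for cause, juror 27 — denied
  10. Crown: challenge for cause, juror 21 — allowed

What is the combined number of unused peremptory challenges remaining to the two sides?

17

Crown allotment: 8 base + 1 × 3 alternates = 11. Defence allotment: 8 base + 1 × 3 alternates = 11.
Crown peremptories used: #26, #14, #23, #5 — 4 (for-cause on #19, #21 don't count).
Defence peremptories used: #17 — 1 (for-cause on #19, #15, #27 don't count).
Remaining: (11 − 4) + (11 − 1) = 17.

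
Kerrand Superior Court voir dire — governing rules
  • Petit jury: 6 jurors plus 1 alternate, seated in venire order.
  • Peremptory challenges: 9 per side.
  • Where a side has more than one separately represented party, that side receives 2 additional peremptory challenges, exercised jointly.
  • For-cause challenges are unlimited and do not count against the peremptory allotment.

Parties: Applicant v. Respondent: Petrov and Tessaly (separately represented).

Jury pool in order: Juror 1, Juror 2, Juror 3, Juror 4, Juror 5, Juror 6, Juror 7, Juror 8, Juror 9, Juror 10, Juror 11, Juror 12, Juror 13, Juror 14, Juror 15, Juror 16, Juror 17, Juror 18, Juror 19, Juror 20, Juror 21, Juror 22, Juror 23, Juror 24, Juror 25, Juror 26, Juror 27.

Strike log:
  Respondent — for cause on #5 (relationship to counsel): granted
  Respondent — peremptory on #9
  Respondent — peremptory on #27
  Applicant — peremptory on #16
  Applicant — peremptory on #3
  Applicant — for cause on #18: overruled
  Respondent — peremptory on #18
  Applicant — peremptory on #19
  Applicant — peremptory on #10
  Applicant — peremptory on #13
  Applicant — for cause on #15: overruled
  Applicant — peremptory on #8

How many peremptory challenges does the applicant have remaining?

3

Applicant allotment: 9.
Applicant peremptories used: #16, #3, #19, #10, #13, #8 — 6 (for-cause on #18, #15 don't count).
Remaining: 9 − 6 = 3.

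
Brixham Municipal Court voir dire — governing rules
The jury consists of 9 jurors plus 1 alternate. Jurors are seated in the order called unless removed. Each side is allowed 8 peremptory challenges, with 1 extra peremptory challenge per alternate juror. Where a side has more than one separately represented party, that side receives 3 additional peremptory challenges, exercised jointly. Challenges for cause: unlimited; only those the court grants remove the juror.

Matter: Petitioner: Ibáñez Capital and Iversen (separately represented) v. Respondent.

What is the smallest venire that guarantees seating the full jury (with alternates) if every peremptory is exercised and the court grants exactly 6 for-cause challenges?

Seats to fill: 9 + 1 alternates = 10.
Peremptories — Petitioner: 8 + 1×1 + 3 = 12; Respondent: 8 + 1×1 = 9; total 21.
For-cause removals: 6.
Minimum venire: 10 + 21 + 6 = 37.

37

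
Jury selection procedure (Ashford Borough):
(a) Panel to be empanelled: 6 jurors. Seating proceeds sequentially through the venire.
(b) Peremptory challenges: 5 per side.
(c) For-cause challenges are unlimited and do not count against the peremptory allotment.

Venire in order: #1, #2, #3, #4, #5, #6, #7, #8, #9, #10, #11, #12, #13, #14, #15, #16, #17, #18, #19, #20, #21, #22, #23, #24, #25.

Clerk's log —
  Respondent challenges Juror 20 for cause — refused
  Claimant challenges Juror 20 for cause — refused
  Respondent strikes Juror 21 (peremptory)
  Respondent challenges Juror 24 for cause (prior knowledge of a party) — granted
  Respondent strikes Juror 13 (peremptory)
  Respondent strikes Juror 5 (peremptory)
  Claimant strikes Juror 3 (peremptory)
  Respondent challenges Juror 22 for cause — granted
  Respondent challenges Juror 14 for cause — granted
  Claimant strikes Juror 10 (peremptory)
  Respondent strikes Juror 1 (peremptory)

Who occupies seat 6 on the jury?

Removed: #1, #3, #5, #10, #13, #14, #21, #22, #24. (#20 stays — for-cause denied.)
Seating in order: seats 1–6 → #2, #4, #6, #7, #8, #9.
So seat 6 is #9.

9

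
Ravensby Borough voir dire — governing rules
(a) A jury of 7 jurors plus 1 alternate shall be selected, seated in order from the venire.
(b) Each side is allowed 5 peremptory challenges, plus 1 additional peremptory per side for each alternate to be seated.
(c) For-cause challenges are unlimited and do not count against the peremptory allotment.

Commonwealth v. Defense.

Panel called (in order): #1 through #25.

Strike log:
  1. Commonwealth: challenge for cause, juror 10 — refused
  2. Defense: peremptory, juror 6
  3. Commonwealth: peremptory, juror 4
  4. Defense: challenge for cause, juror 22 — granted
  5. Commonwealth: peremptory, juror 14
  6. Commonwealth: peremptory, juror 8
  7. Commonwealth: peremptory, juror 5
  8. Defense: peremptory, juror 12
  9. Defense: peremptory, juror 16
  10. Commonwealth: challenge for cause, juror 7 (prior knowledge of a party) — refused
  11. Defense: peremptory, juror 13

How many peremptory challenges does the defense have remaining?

Defense allotment: 5 base + 1 × 1 alternate = 6.
Defense peremptories used: #6, #12, #16, #13 — 4 (the for-cause on #22 doesn't count).
Remaining: 6 − 4 = 2.

2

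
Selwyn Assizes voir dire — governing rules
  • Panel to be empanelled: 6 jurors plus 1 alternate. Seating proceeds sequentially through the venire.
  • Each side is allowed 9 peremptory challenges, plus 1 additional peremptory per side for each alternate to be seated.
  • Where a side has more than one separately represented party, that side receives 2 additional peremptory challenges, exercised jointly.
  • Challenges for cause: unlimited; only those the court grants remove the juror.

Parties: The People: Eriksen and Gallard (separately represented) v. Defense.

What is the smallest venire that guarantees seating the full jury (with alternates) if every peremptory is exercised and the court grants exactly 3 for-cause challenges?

Seats to fill: 6 + 1 alternates = 7.
Peremptories — The People: 9 + 1×1 + 2 = 12; Defense: 9 + 1×1 = 10; total 22.
For-cause removals: 3.
Minimum venire: 7 + 22 + 3 = 32.

32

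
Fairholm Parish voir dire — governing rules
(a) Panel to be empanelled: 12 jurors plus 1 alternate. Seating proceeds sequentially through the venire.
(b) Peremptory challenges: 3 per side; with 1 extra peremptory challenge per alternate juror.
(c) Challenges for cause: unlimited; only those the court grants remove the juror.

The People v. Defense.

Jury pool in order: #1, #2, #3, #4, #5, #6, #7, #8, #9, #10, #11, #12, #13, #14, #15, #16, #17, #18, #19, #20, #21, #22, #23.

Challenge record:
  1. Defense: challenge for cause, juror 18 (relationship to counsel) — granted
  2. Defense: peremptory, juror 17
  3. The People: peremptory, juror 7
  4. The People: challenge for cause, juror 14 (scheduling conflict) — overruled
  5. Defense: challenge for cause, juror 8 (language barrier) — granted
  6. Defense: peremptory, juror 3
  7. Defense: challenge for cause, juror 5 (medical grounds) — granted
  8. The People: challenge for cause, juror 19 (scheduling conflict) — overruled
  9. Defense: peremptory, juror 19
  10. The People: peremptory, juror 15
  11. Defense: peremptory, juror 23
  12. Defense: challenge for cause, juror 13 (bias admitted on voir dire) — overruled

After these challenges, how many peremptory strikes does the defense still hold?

Defense allotment: 3 base + 1 × 1 alternate = 4.
Defense peremptories used: #17, #3, #19, #23 — 4 (for-cause on #18, #8, #5, #13 don't count).
Remaining: 4 − 4 = 0.

0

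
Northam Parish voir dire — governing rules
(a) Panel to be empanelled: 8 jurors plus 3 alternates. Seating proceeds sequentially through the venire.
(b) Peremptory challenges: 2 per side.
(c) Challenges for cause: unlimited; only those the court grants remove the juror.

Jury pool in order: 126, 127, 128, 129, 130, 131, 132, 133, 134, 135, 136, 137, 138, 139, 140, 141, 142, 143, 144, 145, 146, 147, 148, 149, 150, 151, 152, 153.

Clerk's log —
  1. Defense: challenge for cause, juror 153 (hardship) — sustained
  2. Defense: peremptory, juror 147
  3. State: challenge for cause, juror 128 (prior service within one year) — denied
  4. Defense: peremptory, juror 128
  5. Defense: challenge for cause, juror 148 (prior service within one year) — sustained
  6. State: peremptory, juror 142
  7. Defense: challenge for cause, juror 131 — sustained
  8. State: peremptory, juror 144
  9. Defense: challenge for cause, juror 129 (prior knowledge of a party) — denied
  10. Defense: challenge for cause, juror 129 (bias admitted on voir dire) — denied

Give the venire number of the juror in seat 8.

135

Removed: #128, #131, #142, #144, #147, #148, #153. (#129 stays — for-cause denied.)
Filling seats in venire order through position 8: #126, #127, #129, #130, #132, #133, #134, #135.
So seat 8 is #135.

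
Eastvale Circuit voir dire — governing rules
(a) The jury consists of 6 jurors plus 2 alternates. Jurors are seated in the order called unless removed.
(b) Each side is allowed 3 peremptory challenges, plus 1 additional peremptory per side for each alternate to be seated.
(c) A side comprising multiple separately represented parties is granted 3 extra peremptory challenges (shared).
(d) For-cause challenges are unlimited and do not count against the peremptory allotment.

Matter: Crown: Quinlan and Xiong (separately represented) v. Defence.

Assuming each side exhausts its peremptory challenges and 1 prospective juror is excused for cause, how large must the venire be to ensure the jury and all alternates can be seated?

22

Seats to fill: 6 + 2 alternates = 8.
Peremptories — Crown: 3 + 1×2 + 3 = 8; Defence: 3 + 1×2 = 5; total 13.
For-cause removals: 1.
Minimum venire: 8 + 13 + 1 = 22.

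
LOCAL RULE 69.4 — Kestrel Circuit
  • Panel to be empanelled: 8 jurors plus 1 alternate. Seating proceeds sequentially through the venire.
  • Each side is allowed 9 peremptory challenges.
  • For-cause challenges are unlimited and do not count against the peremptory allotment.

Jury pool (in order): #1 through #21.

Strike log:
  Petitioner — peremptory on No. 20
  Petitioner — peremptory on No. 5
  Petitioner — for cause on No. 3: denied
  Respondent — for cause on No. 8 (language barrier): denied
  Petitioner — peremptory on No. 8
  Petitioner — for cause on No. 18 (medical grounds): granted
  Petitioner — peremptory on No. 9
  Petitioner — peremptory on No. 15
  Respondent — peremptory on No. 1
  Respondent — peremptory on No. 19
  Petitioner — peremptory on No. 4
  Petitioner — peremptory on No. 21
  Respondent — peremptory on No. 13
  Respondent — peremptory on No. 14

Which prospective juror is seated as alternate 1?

17

Removed: #1, #4, #5, #8, #9, #13, #14, #15, #18, #19, #20, #21. (#3 stays — for-cause denied.)
Seating in order: seats 1–8 → #2, #3, #6, #7, #10, #11, #12, #16; alternates → #17.
So alternate 1 is #17.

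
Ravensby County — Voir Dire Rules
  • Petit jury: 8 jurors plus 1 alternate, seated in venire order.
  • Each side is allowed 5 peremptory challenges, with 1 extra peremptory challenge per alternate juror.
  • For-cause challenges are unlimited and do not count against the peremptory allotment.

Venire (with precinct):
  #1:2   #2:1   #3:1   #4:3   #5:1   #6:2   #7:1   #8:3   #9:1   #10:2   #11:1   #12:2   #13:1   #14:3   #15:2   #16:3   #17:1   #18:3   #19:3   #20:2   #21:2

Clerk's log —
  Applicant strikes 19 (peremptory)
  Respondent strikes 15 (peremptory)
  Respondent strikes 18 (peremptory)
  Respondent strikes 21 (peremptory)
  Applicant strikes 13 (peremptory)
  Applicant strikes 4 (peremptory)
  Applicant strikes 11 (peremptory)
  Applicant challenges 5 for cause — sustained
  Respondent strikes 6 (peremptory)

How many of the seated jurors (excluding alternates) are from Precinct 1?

Removed: #4, #5, #6, #11, #13, #15, #18, #19, #21.
Seated jurors 1–8: #1, #2, #3, #7, #8, #9, #10, #12 (alternates #14 not counted).
Of those, in Precinct 1: #2, #3, #7, #9 → 4.

4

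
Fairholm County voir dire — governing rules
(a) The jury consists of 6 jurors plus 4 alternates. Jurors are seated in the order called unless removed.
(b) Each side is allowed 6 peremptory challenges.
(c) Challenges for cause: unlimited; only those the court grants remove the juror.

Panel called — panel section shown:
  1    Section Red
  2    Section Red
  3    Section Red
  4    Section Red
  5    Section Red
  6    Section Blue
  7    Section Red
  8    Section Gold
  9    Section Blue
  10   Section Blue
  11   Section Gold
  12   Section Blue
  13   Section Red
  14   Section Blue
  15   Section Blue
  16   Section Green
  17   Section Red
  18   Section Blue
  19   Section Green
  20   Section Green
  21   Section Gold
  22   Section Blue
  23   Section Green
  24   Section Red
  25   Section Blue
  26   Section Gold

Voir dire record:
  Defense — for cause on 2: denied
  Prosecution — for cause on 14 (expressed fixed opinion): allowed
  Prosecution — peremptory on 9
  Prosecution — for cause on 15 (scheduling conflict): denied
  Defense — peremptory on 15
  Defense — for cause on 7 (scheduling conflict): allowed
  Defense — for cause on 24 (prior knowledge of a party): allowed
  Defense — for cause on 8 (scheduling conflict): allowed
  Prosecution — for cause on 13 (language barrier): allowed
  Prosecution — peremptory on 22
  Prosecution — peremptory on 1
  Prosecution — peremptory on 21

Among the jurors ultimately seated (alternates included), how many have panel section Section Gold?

Removed: #1, #7, #8, #9, #13, #14, #15, #21, #22, #24.
Seated (10 incl. alternates): #2, #3, #4, #5, #6, #10, #11, #12, #16, #17.
Of those, in Section Gold: #11 → 1.

1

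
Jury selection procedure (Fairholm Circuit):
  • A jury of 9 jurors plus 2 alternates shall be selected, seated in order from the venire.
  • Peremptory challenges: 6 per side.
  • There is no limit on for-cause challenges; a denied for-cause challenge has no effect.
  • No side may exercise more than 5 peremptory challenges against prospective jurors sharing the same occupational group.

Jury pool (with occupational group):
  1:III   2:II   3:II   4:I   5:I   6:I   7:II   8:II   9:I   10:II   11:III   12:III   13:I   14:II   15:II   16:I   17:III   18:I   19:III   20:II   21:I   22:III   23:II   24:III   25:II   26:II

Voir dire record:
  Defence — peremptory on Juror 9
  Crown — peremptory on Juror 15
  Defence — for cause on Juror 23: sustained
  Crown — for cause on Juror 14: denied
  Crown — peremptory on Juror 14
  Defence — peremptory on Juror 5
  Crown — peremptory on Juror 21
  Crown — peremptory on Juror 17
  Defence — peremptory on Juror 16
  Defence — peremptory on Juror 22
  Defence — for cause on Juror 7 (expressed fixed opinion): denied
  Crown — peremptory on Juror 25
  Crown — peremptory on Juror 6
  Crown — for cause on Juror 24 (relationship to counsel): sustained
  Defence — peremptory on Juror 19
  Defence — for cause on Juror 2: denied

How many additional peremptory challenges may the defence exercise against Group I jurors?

1

Defence peremptories so far: #9, #5, #16, #22, #19 — 5 of 6 used, 1 left overall.
Against Group I: #9, #5, #16 — 3 used; per-group cap 5 leaves 2.
Binding limit: min(1, 2) = 1.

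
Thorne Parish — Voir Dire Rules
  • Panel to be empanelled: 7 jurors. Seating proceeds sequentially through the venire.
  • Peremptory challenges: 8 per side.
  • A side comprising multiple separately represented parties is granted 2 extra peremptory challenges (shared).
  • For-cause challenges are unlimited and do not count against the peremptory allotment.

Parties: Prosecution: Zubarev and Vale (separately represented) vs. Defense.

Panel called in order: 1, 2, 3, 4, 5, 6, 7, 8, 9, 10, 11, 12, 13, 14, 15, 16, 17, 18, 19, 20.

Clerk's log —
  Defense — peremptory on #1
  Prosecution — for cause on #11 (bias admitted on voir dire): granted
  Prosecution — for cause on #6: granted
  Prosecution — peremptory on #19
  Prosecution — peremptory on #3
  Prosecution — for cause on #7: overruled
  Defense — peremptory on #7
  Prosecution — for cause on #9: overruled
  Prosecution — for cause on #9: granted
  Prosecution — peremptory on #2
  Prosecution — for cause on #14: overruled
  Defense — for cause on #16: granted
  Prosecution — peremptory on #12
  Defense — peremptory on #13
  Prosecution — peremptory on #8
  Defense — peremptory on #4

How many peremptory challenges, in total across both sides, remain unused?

9

Prosecution allotment: 8 base + 2 multi-party = 10. Defense allotment: 8.
Prosecution peremptories used: #19, #3, #2, #12, #8 — 5 (for-cause on #11, #6, #7, #9, #9, #14 don't count).
Defense peremptories used: #1, #7, #13, #4 — 4 (the for-cause on #16 doesn't count).
Remaining: (10 − 5) + (8 − 4) = 9.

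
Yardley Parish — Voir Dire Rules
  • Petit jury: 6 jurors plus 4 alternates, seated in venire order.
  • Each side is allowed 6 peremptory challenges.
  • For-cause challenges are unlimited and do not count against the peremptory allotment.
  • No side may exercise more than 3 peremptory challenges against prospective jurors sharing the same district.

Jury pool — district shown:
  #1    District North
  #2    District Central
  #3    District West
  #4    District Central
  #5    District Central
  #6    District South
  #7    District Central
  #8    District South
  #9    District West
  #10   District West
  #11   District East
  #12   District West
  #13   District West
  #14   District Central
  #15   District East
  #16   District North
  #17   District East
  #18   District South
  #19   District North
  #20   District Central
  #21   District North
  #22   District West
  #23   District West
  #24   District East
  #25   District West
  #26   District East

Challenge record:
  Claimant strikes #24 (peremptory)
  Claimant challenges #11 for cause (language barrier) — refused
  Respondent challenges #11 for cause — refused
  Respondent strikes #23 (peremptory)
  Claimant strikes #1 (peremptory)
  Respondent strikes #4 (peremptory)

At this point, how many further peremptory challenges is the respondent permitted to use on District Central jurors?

Respondent peremptories so far: #23, #4 — 2 of 6 used, 4 left overall.
Against District Central: #4 — 1 used; per-district cap 3 leaves 2.
Binding limit: min(4, 2) = 2.

2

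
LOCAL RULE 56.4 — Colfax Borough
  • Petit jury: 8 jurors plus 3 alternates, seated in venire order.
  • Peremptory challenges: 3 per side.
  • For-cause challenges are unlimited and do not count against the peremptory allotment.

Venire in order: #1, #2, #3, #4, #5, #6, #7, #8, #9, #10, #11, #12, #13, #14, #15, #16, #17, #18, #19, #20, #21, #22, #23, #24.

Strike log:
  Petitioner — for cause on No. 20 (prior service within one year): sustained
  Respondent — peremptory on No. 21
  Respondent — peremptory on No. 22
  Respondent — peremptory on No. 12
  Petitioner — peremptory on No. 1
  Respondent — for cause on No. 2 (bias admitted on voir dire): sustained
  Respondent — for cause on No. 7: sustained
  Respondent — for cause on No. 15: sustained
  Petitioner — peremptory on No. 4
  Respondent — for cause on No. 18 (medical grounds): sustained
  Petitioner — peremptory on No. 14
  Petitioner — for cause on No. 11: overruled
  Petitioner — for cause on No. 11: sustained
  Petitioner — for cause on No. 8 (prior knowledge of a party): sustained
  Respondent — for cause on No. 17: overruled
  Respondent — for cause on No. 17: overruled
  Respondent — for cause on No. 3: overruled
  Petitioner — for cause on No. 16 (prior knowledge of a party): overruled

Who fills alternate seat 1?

19

Removed: #1, #2, #4, #7, #8, #11, #12, #14, #15, #18, #20, #21, #22. (#3, #16, #17 stay — for-cause denied.)
Seating in order: seats 1–8 → #3, #5, #6, #9, #10, #13, #16, #17; alternates → #19, #23, #24.
So alternate 1 is #19.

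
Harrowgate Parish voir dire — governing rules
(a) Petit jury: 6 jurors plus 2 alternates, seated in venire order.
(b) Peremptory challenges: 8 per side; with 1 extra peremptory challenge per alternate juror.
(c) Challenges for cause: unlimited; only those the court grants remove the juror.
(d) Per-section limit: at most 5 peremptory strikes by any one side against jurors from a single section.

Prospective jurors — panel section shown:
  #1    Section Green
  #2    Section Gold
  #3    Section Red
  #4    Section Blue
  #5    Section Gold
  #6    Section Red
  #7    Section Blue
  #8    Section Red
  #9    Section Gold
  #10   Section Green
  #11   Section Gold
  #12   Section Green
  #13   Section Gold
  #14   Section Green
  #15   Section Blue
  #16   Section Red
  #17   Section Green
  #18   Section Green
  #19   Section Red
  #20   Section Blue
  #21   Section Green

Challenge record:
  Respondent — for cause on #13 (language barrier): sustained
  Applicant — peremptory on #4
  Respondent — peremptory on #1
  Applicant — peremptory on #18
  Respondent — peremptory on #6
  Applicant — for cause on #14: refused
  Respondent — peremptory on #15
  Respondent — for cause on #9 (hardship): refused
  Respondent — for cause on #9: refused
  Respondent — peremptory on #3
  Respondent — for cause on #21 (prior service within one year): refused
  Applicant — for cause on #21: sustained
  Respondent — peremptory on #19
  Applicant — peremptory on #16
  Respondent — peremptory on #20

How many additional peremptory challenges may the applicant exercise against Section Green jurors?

Applicant peremptories so far: #4, #18, #16 — 3 of 10 used, 7 left overall.
Against Section Green: #18 — 1 used; per-section cap 5 leaves 4.
Binding limit: min(7, 4) = 4.

4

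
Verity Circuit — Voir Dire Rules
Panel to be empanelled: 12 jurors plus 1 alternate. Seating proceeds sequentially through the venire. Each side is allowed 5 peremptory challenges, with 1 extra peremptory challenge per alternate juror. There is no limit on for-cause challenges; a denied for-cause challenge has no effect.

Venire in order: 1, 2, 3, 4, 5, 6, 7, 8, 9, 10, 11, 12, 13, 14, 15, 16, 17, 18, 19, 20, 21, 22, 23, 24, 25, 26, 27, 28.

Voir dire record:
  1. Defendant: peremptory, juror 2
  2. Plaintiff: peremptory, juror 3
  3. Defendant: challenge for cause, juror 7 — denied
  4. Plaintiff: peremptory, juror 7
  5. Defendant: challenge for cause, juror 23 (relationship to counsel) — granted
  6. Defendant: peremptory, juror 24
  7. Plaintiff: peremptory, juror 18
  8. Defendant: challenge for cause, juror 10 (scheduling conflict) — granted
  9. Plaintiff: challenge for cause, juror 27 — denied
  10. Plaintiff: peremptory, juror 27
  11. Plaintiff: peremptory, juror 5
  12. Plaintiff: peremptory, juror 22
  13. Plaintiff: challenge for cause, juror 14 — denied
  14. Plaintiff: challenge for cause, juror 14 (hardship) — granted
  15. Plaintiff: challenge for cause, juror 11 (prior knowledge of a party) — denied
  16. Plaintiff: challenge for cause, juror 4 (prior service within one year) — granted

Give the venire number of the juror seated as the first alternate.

21

Removed: #2, #3, #4, #5, #7, #10, #14, #18, #22, #23, #24, #27. (#11 stays — for-cause denied.)
Seating in order: seats 1–12 → #1, #6, #8, #9, #11, #12, #13, #15, #16, #17, #19, #20; alternates → #21.
So alternate 1 is #21.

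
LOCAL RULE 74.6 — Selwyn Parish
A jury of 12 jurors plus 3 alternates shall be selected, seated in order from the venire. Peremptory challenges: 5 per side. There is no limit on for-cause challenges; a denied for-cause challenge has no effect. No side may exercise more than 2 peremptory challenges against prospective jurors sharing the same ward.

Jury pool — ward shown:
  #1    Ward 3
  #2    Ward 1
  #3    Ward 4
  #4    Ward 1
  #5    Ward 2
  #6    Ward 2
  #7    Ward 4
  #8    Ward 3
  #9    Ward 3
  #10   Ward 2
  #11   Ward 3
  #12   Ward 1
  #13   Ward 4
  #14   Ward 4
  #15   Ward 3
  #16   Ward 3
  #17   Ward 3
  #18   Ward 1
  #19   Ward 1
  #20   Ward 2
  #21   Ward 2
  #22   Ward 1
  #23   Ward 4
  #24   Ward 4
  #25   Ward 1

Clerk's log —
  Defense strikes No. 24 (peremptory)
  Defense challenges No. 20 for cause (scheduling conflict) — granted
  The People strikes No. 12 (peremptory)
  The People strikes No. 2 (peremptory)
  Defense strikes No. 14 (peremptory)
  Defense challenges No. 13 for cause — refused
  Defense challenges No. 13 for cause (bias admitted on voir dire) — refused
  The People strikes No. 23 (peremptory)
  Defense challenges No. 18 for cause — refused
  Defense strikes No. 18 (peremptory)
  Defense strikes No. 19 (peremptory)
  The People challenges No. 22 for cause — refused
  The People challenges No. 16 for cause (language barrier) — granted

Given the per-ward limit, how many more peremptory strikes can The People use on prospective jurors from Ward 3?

The People peremptories so far: #12, #2, #23 — 3 of 5 used, 2 left overall.
Against Ward 3: none yet — per-ward cap 2 leaves 2.
Binding limit: min(2, 2) = 2.

2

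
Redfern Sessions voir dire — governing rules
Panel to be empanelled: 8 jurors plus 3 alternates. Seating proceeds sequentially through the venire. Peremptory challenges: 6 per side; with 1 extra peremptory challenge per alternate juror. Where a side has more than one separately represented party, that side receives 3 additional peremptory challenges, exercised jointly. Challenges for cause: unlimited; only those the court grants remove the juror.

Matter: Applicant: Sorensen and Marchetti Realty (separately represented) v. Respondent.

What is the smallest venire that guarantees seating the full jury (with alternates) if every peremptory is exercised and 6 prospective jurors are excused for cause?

Seats to fill: 8 + 3 alternates = 11.
Peremptories — Applicant: 6 + 1×3 + 3 = 12; Respondent: 6 + 1×3 = 9; total 21.
For-cause removals: 6.
Minimum venire: 11 + 21 + 6 = 38.

38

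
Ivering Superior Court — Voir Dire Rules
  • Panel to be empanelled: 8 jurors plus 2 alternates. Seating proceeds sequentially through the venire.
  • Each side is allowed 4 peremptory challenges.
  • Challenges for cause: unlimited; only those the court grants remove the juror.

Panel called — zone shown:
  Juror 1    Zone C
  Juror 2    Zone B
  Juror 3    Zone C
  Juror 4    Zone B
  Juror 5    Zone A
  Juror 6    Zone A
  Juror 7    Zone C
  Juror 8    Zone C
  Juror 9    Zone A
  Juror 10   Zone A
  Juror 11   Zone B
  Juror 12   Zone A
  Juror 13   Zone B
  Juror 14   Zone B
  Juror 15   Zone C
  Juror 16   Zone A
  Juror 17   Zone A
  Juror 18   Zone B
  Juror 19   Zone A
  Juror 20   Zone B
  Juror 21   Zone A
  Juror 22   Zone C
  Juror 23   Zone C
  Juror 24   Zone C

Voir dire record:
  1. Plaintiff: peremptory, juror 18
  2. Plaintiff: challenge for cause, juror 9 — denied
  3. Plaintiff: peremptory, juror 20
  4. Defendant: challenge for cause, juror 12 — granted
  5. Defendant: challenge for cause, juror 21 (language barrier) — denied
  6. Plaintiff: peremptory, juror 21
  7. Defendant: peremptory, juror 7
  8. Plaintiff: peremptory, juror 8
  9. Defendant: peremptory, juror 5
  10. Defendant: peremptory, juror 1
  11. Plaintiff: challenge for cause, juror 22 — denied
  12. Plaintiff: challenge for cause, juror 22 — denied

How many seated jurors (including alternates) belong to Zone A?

3

Removed: #1, #5, #7, #8, #12, #18, #20, #21.
Seated (10 incl. alternates): #2, #3, #4, #6, #9, #10, #11, #13, #14, #15.
Of those, in Zone A: #6, #9, #10 → 3.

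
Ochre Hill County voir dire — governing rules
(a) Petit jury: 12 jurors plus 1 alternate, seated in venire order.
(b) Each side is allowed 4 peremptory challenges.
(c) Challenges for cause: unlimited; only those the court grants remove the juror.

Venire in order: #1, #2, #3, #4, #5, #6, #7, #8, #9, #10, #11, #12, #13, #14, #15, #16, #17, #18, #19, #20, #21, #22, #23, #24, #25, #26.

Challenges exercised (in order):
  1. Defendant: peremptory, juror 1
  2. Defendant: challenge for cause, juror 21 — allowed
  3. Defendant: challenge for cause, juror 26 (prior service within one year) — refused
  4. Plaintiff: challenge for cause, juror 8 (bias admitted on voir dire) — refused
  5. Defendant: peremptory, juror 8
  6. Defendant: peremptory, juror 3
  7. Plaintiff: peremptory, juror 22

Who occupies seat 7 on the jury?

Removed: #1, #3, #8, #21, #22. (#26 stays — for-cause denied.)
Seating in order: seats 1–12 → #2, #4, #5, #6, #7, #9, #10, #11, #12, #13, #14, #15; alternates → #16.
So seat 7 is #10.

10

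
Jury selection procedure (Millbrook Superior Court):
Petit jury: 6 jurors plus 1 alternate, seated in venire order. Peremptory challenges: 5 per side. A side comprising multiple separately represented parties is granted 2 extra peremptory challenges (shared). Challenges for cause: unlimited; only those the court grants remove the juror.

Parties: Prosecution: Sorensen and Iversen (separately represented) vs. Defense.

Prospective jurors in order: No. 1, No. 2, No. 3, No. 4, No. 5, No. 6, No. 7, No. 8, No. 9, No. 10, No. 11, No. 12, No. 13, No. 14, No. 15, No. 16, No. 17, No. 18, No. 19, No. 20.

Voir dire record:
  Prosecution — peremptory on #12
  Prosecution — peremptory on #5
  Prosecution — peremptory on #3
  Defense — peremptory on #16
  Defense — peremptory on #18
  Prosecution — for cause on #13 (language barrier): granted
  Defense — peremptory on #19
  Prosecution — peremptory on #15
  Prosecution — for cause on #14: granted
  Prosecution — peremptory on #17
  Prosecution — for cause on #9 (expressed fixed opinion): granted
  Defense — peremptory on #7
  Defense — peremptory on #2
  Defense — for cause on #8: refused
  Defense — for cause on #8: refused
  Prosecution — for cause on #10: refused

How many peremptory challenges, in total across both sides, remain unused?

Prosecution allotment: 5 base + 2 multi-party = 7. Defense allotment: 5.
Prosecution peremptories used: #12, #5, #3, #15, #17 — 5 (for-cause on #13, #14, #9, #10 don't count).
Defense peremptories used: #16, #18, #19, #7, #2 — 5 (for-cause on #8, #8 don't count).
Remaining: (7 − 5) + (5 − 5) = 2.

2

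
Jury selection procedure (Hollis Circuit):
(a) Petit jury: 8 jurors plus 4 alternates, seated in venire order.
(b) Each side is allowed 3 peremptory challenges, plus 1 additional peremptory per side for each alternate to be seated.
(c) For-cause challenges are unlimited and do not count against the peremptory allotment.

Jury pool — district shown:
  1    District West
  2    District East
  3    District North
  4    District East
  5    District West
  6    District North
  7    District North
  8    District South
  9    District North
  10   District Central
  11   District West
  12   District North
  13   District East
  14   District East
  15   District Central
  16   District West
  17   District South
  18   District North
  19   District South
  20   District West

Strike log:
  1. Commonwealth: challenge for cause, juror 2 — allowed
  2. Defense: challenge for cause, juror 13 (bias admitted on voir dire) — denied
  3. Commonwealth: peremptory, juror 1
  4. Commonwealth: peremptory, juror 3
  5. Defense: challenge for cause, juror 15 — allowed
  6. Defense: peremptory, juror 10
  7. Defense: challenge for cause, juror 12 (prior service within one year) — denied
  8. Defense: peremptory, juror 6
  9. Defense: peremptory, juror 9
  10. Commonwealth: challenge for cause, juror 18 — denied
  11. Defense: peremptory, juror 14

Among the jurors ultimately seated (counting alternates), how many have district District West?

4

Removed: #1, #2, #3, #6, #9, #10, #14, #15.
Seated (12 incl. alternates): #4, #5, #7, #8, #11, #12, #13, #16, #17, #18, #19, #20.
Of those, in District West: #5, #11, #16, #20 → 4.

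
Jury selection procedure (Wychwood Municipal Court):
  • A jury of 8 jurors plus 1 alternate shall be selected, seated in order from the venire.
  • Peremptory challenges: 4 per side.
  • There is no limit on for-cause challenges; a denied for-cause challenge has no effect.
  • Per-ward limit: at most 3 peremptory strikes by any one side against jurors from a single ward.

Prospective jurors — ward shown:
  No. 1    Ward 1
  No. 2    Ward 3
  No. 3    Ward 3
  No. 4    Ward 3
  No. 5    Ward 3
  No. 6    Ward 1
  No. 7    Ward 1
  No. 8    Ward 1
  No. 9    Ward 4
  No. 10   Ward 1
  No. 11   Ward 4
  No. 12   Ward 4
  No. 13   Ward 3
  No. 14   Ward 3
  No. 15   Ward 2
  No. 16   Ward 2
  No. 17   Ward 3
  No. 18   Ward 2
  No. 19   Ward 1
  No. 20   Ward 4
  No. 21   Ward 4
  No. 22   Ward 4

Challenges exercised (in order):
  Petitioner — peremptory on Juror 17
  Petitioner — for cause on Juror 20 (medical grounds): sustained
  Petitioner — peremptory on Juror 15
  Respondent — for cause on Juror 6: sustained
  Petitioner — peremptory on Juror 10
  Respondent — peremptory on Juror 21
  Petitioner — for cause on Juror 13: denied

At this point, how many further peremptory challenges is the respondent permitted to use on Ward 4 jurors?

Respondent peremptories so far: #21 — 1 of 4 used, 3 left overall.
Against Ward 4: #21 — 1 used; per-ward cap 3 leaves 2.
Binding limit: min(3, 2) = 2.

2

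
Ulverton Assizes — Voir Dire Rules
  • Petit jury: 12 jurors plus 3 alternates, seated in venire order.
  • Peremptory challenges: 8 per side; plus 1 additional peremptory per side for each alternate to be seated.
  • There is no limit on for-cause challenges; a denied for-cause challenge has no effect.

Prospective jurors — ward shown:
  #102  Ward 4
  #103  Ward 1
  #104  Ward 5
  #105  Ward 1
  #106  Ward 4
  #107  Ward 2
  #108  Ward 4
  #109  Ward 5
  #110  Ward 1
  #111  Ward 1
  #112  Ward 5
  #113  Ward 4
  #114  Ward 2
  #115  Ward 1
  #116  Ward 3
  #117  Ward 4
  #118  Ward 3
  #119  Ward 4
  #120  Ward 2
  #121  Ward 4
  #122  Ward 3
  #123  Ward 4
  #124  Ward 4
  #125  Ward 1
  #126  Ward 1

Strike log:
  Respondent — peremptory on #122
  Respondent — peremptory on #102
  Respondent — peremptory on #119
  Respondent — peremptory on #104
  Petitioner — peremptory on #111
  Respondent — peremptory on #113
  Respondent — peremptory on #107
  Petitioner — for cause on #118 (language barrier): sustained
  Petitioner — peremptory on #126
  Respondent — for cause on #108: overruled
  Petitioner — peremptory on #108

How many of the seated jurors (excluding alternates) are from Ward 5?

2

Removed: #102, #104, #107, #108, #111, #113, #118, #119, #122, #126.
Seated jurors 1–12: #103, #105, #106, #109, #110, #112, #114, #115, #116, #117, #120, #121 (alternates #123, #124, #125 not counted).
Of those, in Ward 5: #109, #112 → 2.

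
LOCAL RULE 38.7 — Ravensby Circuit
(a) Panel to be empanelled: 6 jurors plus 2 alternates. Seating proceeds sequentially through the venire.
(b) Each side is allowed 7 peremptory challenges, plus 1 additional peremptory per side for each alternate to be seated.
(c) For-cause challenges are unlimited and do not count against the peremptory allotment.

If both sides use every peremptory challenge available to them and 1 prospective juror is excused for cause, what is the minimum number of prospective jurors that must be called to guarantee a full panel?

27

Seats to fill: 6 + 2 alternates = 8.
Peremptories: 7 + 1×2 = 9 per side × 2 sides = 18.
For-cause removals: 1.
Minimum venire: 8 + 18 + 1 = 27.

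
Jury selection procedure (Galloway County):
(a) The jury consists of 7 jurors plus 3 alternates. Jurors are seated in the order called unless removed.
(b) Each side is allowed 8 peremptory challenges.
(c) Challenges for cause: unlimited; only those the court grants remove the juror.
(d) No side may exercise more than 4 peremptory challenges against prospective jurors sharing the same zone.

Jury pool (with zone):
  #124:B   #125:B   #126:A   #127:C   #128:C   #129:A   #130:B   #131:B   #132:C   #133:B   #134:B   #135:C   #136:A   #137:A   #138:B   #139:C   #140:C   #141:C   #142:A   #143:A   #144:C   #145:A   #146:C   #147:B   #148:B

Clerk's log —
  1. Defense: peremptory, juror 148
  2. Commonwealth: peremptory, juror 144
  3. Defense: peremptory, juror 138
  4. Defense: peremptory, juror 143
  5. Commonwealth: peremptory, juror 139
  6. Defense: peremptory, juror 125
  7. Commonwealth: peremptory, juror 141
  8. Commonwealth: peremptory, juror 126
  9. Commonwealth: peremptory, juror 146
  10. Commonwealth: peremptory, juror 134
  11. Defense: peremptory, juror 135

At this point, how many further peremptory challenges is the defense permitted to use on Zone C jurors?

3

Defense peremptories so far: #148, #138, #143, #125, #135 — 5 of 8 used, 3 left overall.
Against Zone C: #135 — 1 used; per-zone cap 4 leaves 3.
Binding limit: min(3, 3) = 3.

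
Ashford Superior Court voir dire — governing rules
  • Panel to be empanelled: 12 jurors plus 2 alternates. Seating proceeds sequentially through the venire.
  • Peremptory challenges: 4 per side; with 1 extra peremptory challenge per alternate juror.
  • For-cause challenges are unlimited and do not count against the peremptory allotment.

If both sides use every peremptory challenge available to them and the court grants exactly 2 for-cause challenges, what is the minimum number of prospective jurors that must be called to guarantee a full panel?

28

Seats to fill: 12 + 2 alternates = 14.
Peremptories: 4 + 1×2 = 6 per side × 2 sides = 12.
For-cause removals: 2.
Minimum venire: 14 + 12 + 2 = 28.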